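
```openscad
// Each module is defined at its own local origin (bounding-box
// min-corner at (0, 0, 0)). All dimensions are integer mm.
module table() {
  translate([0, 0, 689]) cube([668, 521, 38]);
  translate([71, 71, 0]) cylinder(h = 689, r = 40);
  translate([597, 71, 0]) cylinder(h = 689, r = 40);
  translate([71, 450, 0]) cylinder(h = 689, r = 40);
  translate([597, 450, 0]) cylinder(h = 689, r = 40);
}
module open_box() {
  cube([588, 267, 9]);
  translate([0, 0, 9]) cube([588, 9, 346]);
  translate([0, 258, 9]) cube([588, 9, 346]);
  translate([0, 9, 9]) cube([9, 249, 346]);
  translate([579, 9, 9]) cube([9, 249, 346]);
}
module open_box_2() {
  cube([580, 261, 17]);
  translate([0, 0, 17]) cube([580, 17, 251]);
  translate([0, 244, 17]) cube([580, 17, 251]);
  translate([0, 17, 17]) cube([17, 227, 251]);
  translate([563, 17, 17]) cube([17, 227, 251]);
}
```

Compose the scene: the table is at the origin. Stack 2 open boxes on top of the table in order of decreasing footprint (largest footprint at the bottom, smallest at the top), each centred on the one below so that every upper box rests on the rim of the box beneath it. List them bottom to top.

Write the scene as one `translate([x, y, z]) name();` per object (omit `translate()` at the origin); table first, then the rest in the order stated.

table();
translate([40, 127, 727]) open_box();
translate([44, 130, 1082]) open_box_2();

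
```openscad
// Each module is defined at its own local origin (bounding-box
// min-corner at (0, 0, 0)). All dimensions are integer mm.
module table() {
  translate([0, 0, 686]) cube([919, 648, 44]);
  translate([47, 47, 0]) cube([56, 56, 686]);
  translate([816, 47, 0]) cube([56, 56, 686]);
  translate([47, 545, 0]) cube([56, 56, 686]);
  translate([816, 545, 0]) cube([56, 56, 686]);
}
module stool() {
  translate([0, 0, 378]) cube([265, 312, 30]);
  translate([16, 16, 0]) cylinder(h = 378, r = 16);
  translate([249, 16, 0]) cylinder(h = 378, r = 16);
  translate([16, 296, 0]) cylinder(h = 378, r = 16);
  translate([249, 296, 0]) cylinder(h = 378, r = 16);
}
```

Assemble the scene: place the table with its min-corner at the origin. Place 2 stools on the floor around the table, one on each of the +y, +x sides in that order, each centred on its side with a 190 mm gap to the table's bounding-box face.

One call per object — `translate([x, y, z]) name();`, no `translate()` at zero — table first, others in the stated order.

table();
translate([327, 838, 0]) stool();
translate([1109, 168, 0]) stool();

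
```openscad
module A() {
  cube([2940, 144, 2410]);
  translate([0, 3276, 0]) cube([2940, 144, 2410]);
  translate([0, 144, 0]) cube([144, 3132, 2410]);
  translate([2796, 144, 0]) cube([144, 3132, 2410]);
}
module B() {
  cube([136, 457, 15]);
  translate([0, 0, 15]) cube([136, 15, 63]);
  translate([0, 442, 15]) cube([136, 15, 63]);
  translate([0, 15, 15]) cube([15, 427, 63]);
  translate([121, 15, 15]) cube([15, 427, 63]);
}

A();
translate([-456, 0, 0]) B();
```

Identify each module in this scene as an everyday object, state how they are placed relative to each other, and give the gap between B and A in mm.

A is a house frame. B is an open box. The open box is on the floor beside the house frame on its −x side. The gap between the open box and the house frame is 320 mm.

The open box's nearest face is 320 mm from the house frame's −x face.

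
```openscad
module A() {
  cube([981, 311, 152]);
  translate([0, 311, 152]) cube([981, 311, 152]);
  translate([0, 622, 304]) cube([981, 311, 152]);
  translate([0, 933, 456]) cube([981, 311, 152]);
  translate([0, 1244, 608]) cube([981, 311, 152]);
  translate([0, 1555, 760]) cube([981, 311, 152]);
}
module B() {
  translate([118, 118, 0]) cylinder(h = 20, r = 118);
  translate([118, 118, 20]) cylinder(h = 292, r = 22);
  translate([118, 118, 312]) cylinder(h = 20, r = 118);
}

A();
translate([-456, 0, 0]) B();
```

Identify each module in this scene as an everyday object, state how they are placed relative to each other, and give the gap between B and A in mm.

The spool's nearest face is 220 mm from the staircase's −x face.

A is a staircase. B is a spool. The spool is on the floor beside the staircase on its −x side. The gap between the spool and the staircase is 220 mm.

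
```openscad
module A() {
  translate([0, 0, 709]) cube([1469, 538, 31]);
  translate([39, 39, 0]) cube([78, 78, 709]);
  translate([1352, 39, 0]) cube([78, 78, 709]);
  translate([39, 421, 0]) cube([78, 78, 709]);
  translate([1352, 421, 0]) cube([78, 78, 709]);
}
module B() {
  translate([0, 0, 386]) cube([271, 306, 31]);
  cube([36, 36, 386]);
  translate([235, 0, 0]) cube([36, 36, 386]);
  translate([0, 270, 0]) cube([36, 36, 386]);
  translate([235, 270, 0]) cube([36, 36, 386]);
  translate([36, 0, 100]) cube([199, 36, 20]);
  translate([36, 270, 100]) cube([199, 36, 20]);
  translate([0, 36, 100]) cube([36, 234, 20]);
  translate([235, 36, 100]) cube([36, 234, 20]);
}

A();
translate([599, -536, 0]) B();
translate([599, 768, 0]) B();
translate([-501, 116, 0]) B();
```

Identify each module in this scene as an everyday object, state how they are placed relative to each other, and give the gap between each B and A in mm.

Each stool's nearest face is 230 mm from the table's bounding box.

A is a table. B is a stool. Three stools sit around the table at the −y, +y, −x sides. The gap between each stool and the table is 230 mm.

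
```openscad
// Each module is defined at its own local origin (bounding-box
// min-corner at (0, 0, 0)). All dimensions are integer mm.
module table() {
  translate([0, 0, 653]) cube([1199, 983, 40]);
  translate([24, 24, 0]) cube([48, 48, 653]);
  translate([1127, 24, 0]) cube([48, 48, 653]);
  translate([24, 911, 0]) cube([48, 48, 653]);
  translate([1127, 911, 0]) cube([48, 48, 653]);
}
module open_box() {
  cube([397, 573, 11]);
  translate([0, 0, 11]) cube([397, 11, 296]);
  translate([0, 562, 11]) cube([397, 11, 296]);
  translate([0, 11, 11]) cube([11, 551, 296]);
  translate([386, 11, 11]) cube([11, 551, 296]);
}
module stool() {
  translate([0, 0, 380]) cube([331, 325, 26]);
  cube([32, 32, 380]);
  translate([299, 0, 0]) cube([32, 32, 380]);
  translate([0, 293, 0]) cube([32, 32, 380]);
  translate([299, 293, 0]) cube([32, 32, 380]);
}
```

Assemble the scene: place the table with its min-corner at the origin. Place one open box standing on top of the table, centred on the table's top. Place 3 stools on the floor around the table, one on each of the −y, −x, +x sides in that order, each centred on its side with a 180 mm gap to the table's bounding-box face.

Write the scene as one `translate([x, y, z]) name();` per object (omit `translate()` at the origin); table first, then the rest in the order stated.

table();
translate([401, 205, 693]) open_box();
translate([434, -505, 0]) stool();
translate([-511, 329, 0]) stool();
translate([1379, 329, 0]) stool();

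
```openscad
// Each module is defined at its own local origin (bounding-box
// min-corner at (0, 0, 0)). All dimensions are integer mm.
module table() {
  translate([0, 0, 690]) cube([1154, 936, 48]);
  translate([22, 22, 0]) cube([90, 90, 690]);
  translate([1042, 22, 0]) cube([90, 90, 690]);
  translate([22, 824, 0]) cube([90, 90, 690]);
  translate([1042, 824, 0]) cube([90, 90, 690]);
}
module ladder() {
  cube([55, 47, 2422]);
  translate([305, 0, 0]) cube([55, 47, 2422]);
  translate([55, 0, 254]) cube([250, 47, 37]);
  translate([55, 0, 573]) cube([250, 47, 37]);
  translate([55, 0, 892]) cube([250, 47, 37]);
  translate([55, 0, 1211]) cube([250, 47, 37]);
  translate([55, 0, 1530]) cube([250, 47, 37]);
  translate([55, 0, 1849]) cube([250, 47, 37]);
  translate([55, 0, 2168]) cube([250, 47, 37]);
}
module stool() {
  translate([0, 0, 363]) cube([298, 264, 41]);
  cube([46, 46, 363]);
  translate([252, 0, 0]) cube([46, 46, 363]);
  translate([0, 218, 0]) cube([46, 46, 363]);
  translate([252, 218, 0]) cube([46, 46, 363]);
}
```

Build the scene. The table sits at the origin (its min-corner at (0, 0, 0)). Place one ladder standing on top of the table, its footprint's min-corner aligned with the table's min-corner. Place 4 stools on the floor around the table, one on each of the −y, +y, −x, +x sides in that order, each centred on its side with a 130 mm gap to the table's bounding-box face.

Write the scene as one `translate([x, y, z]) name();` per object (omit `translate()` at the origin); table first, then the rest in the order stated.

table();
translate([0, 0, 738]) ladder();
translate([428, -394, 0]) stool();
translate([428, 1066, 0]) stool();
translate([-428, 336, 0]) stool();
translate([1284, 336, 0]) stool();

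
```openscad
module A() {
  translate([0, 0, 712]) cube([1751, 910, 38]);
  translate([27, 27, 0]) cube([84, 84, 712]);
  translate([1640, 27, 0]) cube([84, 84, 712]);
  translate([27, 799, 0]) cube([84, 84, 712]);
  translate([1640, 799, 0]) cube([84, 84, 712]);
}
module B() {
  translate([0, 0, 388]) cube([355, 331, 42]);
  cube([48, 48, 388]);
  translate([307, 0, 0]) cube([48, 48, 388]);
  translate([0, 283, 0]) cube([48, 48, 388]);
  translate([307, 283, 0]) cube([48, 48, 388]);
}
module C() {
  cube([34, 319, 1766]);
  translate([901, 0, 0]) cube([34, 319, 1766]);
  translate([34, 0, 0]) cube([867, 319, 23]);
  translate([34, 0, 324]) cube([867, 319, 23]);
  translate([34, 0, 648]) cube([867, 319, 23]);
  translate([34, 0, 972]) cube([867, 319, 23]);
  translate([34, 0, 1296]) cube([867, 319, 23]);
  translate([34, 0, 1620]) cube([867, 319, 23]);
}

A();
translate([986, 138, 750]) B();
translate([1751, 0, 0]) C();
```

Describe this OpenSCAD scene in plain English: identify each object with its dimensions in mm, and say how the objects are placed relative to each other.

A is a rectangular dining table. The top is 1751×910×38 mm with its upper surface at z = 750 mm. It stands on four 84×84 mm square legs, each inset 27 mm from the nearest pair of top edges, running from the floor to the underside of the top.

B is a four-legged stool. The seat is a 355×331×42 mm slab whose top surface is at z = 430 mm; four square legs, each 48×48 mm in cross-section, run from the floor (z = 0) to the underside of the seat, each flush with a corner of the seat.

C is a bookshelf 935 mm wide overall, 319 mm deep and 1766 mm tall. The two sides are 34 mm thick vertical panels. 6 horizontal shelves of 23 mm thickness span between the inner faces of the sides; the lowest shelf sits on the floor and shelves are stacked with a clear vertical gap of 301 mm between each pair.

The stool is on top of the table. The bookshelf is against the table's +x side, with their −y faces flush.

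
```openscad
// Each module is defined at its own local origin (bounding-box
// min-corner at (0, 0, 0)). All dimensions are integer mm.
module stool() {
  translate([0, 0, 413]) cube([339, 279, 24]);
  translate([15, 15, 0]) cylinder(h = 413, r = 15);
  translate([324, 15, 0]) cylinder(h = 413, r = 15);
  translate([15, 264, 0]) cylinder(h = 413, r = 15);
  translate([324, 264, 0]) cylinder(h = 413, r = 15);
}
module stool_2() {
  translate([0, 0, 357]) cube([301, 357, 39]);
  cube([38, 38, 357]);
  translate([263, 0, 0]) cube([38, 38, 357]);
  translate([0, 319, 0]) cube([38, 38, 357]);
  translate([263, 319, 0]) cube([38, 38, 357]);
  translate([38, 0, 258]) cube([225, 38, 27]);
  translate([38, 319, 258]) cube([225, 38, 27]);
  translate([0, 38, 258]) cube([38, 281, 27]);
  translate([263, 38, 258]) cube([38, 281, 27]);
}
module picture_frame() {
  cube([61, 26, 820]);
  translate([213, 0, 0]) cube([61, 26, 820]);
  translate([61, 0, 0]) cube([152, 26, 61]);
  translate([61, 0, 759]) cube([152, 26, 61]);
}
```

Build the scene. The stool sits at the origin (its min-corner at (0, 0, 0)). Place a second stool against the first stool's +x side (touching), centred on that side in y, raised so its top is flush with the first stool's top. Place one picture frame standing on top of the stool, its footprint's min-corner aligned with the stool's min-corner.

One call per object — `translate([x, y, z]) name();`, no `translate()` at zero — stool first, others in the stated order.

stool();
translate([339, -39, 41]) stool_2();
translate([0, 0, 437]) picture_frame();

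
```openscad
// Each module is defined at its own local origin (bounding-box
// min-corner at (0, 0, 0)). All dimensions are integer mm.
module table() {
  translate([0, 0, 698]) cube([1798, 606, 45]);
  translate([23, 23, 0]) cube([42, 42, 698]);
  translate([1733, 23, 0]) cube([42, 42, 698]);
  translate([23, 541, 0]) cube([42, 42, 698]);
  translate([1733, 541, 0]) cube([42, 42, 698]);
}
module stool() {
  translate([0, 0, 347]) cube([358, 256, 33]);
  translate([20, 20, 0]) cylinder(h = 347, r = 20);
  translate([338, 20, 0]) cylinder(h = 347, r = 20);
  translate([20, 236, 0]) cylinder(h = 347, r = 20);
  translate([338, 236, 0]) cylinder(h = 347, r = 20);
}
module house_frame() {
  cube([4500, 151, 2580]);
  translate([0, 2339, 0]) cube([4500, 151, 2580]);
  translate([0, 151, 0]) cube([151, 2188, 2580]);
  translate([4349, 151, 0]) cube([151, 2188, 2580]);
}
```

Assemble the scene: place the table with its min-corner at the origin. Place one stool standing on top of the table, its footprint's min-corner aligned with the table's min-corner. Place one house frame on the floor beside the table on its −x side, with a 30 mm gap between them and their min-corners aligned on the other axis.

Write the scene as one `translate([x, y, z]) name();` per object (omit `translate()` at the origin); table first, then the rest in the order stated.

table();
translate([0, 0, 743]) stool();
translate([-4530, 0, 0]) house_frame();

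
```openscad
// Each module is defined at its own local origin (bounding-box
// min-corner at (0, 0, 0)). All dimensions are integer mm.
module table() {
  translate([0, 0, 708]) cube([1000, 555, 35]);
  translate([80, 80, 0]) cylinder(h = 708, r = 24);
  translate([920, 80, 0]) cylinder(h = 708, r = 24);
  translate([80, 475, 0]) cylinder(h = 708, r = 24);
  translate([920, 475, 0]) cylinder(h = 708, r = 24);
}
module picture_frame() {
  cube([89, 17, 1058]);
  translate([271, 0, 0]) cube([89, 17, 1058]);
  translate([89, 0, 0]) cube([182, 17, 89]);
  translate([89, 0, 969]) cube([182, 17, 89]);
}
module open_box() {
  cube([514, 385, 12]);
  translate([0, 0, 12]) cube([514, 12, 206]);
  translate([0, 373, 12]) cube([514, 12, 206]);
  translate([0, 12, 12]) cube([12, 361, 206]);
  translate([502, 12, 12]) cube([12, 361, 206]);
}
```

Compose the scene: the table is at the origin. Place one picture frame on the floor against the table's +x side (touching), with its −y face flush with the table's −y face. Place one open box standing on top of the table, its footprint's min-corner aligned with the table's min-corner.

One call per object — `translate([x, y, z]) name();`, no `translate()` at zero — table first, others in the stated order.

table();
translate([1000, 0, 0]) picture_frame();
translate([0, 0, 743]) open_box();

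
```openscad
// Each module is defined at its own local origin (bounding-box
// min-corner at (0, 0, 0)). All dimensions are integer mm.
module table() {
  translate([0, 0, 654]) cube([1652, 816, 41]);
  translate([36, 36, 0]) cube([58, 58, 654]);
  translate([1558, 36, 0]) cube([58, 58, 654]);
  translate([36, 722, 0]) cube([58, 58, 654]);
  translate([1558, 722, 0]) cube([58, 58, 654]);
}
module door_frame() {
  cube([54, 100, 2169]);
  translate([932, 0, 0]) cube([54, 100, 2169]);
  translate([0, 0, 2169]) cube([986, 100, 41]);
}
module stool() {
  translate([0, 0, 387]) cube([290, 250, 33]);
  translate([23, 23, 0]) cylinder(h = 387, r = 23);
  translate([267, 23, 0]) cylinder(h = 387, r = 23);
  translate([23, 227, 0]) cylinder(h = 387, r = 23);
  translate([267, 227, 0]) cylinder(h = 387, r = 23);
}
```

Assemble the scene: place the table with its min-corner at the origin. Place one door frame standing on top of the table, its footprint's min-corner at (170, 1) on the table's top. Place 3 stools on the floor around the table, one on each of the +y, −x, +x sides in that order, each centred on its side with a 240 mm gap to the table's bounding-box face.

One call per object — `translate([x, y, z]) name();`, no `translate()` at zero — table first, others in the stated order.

table();
translate([170, 1, 695]) door_frame();
translate([681, 1056, 0]) stool();
translate([-530, 283, 0]) stool();
translate([1892, 283, 0]) stool();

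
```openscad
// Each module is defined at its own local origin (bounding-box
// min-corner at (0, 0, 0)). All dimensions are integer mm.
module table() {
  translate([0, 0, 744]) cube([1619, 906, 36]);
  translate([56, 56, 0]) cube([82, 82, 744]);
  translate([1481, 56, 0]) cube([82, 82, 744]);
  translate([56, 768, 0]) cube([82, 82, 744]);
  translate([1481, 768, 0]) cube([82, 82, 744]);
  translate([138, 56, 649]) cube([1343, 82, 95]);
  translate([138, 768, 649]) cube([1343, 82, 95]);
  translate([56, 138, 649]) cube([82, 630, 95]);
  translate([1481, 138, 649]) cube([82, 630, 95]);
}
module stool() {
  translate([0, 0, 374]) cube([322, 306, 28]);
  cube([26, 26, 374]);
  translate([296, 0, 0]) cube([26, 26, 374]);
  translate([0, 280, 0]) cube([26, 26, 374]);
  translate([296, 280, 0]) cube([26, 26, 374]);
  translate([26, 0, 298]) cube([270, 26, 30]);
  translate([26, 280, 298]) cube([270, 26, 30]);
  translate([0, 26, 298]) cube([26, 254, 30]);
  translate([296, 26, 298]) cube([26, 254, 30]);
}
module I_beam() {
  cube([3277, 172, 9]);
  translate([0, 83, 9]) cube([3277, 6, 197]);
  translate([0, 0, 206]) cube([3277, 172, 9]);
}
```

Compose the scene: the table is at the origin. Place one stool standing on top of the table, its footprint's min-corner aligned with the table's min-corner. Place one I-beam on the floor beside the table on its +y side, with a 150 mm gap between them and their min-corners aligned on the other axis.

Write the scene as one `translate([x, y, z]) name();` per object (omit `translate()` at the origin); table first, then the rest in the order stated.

table();
translate([0, 0, 780]) stool();
translate([0, 1056, 0]) I_beam();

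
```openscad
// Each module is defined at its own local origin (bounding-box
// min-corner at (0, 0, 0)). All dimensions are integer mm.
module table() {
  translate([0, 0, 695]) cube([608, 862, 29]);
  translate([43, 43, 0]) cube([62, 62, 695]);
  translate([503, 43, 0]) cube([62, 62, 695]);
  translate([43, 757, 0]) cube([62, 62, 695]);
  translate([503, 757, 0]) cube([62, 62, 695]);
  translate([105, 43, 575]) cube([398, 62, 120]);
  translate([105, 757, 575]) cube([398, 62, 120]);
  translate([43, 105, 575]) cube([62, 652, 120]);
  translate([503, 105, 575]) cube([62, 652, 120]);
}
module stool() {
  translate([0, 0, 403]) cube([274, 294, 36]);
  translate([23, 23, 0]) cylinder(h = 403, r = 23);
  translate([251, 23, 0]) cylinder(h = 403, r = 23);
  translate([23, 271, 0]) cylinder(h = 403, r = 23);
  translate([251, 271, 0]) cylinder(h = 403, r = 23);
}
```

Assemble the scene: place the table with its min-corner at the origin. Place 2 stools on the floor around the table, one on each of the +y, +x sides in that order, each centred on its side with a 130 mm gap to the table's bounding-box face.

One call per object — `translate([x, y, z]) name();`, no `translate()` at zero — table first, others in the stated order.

table();
translate([167, 992, 0]) stool();
translate([738, 284, 0]) stool();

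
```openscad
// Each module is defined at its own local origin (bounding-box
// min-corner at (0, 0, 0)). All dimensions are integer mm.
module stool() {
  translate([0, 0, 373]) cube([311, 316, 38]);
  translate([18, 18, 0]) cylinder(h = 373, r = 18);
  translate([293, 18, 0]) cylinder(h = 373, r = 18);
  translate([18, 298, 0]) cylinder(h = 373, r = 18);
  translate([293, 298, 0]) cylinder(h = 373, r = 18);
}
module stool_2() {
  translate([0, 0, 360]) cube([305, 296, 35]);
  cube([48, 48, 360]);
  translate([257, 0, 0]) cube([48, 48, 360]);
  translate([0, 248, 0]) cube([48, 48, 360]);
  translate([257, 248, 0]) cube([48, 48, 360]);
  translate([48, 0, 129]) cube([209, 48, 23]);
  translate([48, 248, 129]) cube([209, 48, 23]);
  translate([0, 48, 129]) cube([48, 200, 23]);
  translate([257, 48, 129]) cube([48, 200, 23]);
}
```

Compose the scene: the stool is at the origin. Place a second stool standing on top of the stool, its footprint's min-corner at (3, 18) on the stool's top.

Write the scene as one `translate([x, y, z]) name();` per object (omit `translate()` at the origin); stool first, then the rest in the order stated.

stool();
translate([3, 18, 411]) stool_2();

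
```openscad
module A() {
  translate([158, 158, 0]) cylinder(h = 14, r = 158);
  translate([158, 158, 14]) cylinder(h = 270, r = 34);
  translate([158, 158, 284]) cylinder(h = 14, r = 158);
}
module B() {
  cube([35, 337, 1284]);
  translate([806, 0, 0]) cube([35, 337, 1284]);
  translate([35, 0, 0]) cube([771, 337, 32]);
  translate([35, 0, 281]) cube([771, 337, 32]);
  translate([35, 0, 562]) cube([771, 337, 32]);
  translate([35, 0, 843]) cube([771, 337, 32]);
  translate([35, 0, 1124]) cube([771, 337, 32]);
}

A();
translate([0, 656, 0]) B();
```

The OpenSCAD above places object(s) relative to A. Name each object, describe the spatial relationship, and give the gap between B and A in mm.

The bookshelf's nearest face is 340 mm from the spool's +y face.

A is a spool. B is a bookshelf. The bookshelf is on the floor beside the spool on its +y side. The gap between the bookshelf and the spool is 340 mm.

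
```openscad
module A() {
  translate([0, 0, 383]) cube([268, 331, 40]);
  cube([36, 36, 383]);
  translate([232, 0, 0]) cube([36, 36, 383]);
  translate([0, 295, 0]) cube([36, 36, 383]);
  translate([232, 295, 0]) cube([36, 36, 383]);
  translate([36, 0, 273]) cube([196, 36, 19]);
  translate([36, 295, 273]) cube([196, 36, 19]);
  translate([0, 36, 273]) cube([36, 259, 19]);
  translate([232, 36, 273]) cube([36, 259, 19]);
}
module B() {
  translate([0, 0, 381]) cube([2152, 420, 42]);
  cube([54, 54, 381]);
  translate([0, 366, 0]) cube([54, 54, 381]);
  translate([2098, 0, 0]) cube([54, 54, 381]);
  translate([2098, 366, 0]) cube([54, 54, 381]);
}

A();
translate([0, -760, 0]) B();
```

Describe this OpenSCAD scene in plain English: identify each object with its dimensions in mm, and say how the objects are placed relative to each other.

A is a simple wooden stool: a rectangular seat 268 mm (x) by 331 mm (y), 40 mm thick, top face at z = 423 mm, on four square legs, each 36×36 mm in cross-section. The legs rest on z = 0, each flush with a corner of the seat. Four stretchers, 36 mm wide and 19 mm tall, connect adjacent legs with their undersides at z = 273 mm, each running between the inner faces of the legs it joins and aligned with the legs' outer faces on the other axis.

B is a bench: a 2152×420 mm seat slab, 42 mm thick, top at z = 423 mm, on four 54×54 mm square legs flush with the seat corners and standing on z = 0.

The bench is on the floor beside the stool on its −y side.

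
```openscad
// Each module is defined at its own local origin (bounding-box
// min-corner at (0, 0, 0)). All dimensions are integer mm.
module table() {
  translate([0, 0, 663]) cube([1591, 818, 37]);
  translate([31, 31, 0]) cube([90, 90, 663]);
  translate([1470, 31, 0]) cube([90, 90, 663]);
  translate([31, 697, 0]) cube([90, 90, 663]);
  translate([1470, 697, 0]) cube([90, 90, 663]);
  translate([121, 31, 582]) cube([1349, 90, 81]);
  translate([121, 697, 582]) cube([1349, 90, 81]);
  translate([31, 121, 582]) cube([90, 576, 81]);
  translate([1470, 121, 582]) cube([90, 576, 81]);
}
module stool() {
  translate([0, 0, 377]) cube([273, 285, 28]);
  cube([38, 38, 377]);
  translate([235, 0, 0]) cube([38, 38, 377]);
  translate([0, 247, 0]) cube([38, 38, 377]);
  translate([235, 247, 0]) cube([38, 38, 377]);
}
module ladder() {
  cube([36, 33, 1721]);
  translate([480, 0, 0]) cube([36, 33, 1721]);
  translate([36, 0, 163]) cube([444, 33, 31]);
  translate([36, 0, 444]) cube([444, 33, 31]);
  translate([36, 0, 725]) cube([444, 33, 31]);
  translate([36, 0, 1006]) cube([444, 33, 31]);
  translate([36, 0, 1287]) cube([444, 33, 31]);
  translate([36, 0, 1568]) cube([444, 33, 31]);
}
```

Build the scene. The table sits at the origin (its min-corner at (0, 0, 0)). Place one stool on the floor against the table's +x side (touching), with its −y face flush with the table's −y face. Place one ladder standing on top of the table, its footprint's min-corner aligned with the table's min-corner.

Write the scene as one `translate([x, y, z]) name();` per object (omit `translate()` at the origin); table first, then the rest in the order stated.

table();
translate([1591, 0, 0]) stool();
translate([0, 0, 700]) ladder();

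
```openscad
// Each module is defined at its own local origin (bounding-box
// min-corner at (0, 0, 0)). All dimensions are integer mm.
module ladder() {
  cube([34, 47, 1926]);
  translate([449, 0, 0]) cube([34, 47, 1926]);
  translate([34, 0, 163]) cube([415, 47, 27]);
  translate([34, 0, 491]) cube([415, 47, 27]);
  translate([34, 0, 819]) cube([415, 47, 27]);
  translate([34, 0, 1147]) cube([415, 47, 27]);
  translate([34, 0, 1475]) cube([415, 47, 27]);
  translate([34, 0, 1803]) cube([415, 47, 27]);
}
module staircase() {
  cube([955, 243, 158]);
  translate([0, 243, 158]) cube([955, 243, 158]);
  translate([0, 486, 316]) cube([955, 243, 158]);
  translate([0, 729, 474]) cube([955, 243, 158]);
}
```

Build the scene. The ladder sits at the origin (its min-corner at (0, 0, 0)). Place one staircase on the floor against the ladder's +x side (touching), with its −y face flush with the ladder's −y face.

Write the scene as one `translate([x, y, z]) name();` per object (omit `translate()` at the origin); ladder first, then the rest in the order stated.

ladder();
translate([483, 0, 0]) staircase();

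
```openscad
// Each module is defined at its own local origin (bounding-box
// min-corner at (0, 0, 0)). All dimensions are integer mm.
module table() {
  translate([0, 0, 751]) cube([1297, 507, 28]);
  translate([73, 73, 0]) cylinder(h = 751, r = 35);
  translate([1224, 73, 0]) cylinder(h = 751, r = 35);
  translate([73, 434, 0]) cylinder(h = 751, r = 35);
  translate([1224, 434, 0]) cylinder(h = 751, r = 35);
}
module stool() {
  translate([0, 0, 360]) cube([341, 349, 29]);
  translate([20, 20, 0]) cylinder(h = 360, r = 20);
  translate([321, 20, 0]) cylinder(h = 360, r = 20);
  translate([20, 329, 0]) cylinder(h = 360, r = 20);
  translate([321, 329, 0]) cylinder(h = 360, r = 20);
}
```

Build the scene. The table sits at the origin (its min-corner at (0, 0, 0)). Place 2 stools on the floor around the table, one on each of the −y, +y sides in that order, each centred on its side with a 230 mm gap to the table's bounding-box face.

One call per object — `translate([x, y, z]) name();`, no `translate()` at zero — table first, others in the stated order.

table();
translate([478, -579, 0]) stool();
translate([478, 737, 0]) stool();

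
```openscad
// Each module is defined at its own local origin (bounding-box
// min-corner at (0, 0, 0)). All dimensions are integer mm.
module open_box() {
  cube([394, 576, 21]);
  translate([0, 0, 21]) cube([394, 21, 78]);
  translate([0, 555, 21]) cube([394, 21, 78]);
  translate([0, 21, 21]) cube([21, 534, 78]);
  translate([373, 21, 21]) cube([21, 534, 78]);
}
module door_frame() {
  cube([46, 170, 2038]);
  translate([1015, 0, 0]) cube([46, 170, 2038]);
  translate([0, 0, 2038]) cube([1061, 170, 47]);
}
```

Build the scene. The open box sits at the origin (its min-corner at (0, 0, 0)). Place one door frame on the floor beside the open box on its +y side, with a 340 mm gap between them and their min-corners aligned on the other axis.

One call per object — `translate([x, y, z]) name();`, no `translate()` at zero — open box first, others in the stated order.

open_box();
translate([0, 916, 0]) door_frame();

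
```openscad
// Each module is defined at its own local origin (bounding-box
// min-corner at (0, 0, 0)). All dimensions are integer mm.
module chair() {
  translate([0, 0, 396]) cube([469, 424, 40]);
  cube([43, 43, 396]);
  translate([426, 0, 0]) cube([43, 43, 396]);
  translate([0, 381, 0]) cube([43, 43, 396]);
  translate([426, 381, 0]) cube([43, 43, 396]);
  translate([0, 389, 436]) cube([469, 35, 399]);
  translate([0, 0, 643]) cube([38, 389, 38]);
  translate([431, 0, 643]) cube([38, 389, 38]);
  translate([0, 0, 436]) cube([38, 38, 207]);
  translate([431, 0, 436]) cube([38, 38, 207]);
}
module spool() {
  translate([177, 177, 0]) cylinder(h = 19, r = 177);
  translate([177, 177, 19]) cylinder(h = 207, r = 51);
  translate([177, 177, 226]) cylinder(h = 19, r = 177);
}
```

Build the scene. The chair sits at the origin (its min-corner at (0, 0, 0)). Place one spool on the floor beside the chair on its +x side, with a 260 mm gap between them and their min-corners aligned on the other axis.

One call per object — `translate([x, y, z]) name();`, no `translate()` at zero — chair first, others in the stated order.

chair();
translate([729, 0, 0]) spool();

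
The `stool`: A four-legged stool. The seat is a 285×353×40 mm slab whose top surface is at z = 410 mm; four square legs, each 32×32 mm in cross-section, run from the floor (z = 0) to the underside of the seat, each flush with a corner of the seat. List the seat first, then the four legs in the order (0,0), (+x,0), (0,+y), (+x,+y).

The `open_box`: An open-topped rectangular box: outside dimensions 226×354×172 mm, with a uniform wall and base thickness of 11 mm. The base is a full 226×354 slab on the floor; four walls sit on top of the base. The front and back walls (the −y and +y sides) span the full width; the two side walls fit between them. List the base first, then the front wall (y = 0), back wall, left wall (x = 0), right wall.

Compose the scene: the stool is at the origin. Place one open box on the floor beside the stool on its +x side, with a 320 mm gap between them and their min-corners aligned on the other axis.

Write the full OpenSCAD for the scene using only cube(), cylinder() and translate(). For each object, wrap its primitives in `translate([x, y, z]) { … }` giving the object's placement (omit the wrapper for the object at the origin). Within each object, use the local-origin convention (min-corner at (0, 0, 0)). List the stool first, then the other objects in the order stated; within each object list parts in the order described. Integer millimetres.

translate([0, 0, 370]) cube([285, 353, 40]);
cube([32, 32, 370]);
translate([253, 0, 0]) cube([32, 32, 370]);
translate([0, 321, 0]) cube([32, 32, 370]);
translate([253, 321, 0]) cube([32, 32, 370]);
translate([605, 0, 0]) {
  cube([226, 354, 11]);
  translate([0, 0, 11]) cube([226, 11, 161]);
  translate([0, 343, 11]) cube([226, 11, 161]);
  translate([0, 11, 11]) cube([11, 332, 161]);
  translate([215, 11, 11]) cube([11, 332, 161]);
}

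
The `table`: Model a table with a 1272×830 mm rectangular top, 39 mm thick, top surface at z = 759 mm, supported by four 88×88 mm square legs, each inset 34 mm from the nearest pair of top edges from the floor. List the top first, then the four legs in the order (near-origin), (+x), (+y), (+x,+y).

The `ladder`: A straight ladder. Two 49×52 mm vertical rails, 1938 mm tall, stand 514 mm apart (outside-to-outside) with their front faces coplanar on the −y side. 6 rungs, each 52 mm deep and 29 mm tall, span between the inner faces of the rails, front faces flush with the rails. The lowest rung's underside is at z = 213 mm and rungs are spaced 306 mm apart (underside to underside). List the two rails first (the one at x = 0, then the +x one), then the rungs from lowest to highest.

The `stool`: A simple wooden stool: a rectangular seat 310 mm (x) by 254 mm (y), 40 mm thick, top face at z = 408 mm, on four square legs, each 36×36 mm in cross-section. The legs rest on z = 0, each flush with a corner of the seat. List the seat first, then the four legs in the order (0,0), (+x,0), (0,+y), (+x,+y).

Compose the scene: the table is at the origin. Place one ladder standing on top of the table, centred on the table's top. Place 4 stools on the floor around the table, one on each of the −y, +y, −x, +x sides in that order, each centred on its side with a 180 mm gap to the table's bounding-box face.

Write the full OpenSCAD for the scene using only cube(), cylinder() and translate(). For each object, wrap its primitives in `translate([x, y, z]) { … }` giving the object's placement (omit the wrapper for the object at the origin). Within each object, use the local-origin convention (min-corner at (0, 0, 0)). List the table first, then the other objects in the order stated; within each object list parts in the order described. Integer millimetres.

translate([0, 0, 720]) cube([1272, 830, 39]);
translate([34, 34, 0]) cube([88, 88, 720]);
translate([1150, 34, 0]) cube([88, 88, 720]);
translate([34, 708, 0]) cube([88, 88, 720]);
translate([1150, 708, 0]) cube([88, 88, 720]);
translate([379, 389, 759]) {
  cube([49, 52, 1938]);
  translate([465, 0, 0]) cube([49, 52, 1938]);
  translate([49, 0, 213]) cube([416, 52, 29]);
  translate([49, 0, 519]) cube([416, 52, 29]);
  translate([49, 0, 825]) cube([416, 52, 29]);
  translate([49, 0, 1131]) cube([416, 52, 29]);
  translate([49, 0, 1437]) cube([416, 52, 29]);
  translate([49, 0, 1743]) cube([416, 52, 29]);
}
translate([481, -434, 0]) {
  translate([0, 0, 368]) cube([310, 254, 40]);
  cube([36, 36, 368]);
  translate([274, 0, 0]) cube([36, 36, 368]);
  translate([0, 218, 0]) cube([36, 36, 368]);
  translate([274, 218, 0]) cube([36, 36, 368]);
}
translate([481, 1010, 0]) {
  translate([0, 0, 368]) cube([310, 254, 40]);
  cube([36, 36, 368]);
  translate([274, 0, 0]) cube([36, 36, 368]);
  translate([0, 218, 0]) cube([36, 36, 368]);
  translate([274, 218, 0]) cube([36, 36, 368]);
}
translate([-490, 288, 0]) {
  translate([0, 0, 368]) cube([310, 254, 40]);
  cube([36, 36, 368]);
  translate([274, 0, 0]) cube([36, 36, 368]);
  translate([0, 218, 0]) cube([36, 36, 368]);
  translate([274, 218, 0]) cube([36, 36, 368]);
}
translate([1452, 288, 0]) {
  translate([0, 0, 368]) cube([310, 254, 40]);
  cube([36, 36, 368]);
  translate([274, 0, 0]) cube([36, 36, 368]);
  translate([0, 218, 0]) cube([36, 36, 368]);
  translate([274, 218, 0]) cube([36, 36, 368]);
}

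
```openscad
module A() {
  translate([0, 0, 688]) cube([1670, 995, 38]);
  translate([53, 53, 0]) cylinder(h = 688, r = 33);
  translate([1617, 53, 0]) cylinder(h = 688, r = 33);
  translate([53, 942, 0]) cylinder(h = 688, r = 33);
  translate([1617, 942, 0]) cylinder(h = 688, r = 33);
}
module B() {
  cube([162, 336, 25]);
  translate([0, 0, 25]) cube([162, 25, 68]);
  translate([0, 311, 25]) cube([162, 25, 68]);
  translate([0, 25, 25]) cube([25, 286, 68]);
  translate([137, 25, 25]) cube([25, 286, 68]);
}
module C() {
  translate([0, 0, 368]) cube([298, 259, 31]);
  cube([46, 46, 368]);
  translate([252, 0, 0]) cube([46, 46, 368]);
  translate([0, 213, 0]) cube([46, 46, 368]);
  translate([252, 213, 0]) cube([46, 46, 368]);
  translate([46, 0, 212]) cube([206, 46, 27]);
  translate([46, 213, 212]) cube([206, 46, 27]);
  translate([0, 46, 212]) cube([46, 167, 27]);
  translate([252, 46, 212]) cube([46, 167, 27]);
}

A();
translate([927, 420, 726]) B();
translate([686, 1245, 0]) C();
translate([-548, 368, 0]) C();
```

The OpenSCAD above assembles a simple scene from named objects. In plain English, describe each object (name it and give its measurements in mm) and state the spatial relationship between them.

A is a rectangular dining table. The top is 1670×995×38 mm with its upper surface at z = 726 mm. It stands on four round legs of 66 mm diameter, each leg's bounding box inset 20 mm from the nearest pair of top edges, running from the floor to the underside of the top.

B is an open-topped rectangular box: outside dimensions 162×336×93 mm, with a uniform wall and base thickness of 25 mm. The base is a full 162×336 slab on the floor; four walls sit on top of the base. The front and back walls (the −y and +y sides) span the full width; the two side walls fit between them.

C is a simple wooden stool: a rectangular seat 298 mm (x) by 259 mm (y), 31 mm thick, top face at z = 399 mm, on four square legs, each 46×46 mm in cross-section. The legs rest on z = 0, each flush with a corner of the seat. Four stretchers, 46 mm wide and 27 mm tall, connect adjacent legs with their undersides at z = 212 mm, each running between the inner faces of the legs it joins and aligned with the legs' outer faces on the other axis.

The open box is on top of the table. Two stools sit around the table at the +y, −x sides.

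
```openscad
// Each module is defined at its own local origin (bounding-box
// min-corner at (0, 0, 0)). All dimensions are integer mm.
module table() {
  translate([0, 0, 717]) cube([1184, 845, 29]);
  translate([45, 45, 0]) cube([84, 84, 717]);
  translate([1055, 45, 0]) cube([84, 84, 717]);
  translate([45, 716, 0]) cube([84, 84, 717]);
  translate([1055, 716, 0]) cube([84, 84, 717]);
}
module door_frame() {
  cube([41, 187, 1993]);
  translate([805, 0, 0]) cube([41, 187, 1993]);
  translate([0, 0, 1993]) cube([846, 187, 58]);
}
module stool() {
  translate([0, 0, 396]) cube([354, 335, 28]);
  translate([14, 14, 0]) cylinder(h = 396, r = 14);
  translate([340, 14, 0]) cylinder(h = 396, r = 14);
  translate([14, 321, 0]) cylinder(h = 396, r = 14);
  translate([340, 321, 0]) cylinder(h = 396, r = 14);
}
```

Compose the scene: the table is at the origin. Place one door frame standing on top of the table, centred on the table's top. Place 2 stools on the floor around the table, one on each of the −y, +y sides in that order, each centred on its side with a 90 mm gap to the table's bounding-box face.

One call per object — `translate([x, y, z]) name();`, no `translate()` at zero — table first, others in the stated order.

table();
translate([169, 329, 746]) door_frame();
translate([415, -425, 0]) stool();
translate([415, 935, 0]) stool();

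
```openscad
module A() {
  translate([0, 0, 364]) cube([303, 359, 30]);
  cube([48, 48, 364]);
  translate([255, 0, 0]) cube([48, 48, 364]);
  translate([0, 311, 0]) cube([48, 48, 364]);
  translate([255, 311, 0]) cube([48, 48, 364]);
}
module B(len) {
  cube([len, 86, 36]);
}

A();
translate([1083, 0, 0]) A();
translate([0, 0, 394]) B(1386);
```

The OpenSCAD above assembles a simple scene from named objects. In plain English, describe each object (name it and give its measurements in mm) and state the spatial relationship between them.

A is a simple wooden stool: a rectangular seat 303 mm (x) by 359 mm (y), 30 mm thick, top face at z = 394 mm, on four square legs, each 48×48 mm in cross-section. The legs rest on z = 0, each flush with a corner of the seat.

B is a rectangular beam 1386 mm long (x), 86 mm deep (y), 36 mm thick (z).

The beam spans the tops of two stools placed 780 mm apart, resting at z = 394 mm.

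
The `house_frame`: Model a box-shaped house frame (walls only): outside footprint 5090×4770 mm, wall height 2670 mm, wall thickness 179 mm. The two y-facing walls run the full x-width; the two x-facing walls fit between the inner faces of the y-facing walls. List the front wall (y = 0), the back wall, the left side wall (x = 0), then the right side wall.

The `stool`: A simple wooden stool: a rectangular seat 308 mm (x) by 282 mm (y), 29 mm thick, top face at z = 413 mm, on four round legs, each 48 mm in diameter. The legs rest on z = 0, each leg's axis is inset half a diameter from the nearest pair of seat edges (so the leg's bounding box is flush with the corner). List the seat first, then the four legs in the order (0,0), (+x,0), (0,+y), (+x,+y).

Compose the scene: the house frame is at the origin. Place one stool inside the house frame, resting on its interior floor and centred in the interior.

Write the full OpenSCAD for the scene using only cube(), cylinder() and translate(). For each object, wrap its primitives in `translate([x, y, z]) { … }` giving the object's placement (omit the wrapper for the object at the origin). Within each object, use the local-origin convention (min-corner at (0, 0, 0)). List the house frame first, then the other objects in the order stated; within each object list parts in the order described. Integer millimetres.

cube([5090, 179, 2670]);
translate([0, 4591, 0]) cube([5090, 179, 2670]);
translate([0, 179, 0]) cube([179, 4412, 2670]);
translate([4911, 179, 0]) cube([179, 4412, 2670]);
translate([2391, 2244, 0]) {
  translate([0, 0, 384]) cube([308, 282, 29]);
  translate([24, 24, 0]) cylinder(h = 384, r = 24);
  translate([284, 24, 0]) cylinder(h = 384, r = 24);
  translate([24, 258, 0]) cylinder(h = 384, r = 24);
  translate([284, 258, 0]) cylinder(h = 384, r = 24);
}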